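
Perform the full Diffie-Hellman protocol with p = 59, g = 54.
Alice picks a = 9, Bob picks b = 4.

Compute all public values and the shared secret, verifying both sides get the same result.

Step 1: A = g^a mod p = 54^9 mod 59 = 11.
Step 2: B = g^b mod p = 54^4 mod 59 = 35.
Step 3: Alice computes s = B^a mod p = 35^9 mod 59 = 9.
Step 4: Bob computes s = A^b mod p = 11^4 mod 59 = 9.
Both sides agree: shared secret = 9.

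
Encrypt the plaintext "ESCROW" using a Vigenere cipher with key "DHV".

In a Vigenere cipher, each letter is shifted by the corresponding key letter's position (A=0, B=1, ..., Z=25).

Step 1: Repeat key to match plaintext length:
  Plaintext: ESCROW
  Key:       DHVDHV
Step 2: Encrypt each letter:
  E(4) + D(3) = (4+3) mod 26 = 7 = H
  S(18) + H(7) = (18+7) mod 26 = 25 = Z
  C(2) + V(21) = (2+21) mod 26 = 23 = X
  R(17) + D(3) = (17+3) mod 26 = 20 = U
  O(14) + H(7) = (14+7) mod 26 = 21 = V
  W(22) + V(21) = (22+21) mod 26 = 17 = R
Ciphertext: HZXUVR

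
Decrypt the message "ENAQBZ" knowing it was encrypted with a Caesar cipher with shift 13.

Step 1: Reverse the shift by subtracting 13 from each letter position.
  E (position 4) -> position (4-13) mod 26 = 17 -> R
  N (position 13) -> position (13-13) mod 26 = 0 -> A
  A (position 0) -> position (0-13) mod 26 = 13 -> N
  Q (position 16) -> position (16-13) mod 26 = 3 -> D
  B (position 1) -> position (1-13) mod 26 = 14 -> O
  Z (position 25) -> position (25-13) mod 26 = 12 -> M
Decrypted message: RANDOM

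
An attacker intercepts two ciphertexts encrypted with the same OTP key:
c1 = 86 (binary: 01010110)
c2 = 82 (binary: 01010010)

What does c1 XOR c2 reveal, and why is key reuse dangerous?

Step 1: c1 XOR c2 = (m1 XOR k) XOR (m2 XOR k).
Step 2: By XOR associativity/commutativity: = m1 XOR m2 XOR k XOR k = m1 XOR m2.
Step 3: 01010110 XOR 01010010 = 00000100 = 4.
Step 4: The key cancels out! An attacker learns m1 XOR m2 = 4, revealing the relationship between plaintexts.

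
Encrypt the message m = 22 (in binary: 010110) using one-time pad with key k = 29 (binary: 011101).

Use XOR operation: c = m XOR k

Step 1: Write out the XOR operation bit by bit:
  Message: 010110
  Key:     011101
  XOR:     001011
Step 2: Convert to decimal: 001011 = 11.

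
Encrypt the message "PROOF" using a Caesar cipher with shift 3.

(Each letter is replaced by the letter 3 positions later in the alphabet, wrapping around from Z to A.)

Step 1: For each letter, shift forward by 3 positions (mod 26).
  P (position 15) -> position (15+3) mod 26 = 18 -> S
  R (position 17) -> position (17+3) mod 26 = 20 -> U
  O (position 14) -> position (14+3) mod 26 = 17 -> R
  O (position 14) -> position (14+3) mod 26 = 17 -> R
  F (position 5) -> position (5+3) mod 26 = 8 -> I
Result: SURRI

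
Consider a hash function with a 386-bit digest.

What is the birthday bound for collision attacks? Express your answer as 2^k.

Step 1: The birthday paradox gives collision probability ~50% after sqrt(2^n) = 2^(n/2) hashes.
Step 2: For 386-bit output: 2^(386/2) = 2^193.
Step 3: Approximately 2^193 hash computations needed.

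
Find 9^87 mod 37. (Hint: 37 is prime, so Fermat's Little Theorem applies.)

Step 1: Since 37 is prime, by Fermat's Little Theorem: 9^36 = 1 (mod 37).
Step 2: Reduce exponent: 87 mod 36 = 15.
Step 3: So 9^87 = 9^15 (mod 37).
Step 4: 9^15 mod 37 = 10.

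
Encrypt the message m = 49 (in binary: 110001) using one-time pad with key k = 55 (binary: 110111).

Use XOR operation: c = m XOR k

Step 1: Write out the XOR operation bit by bit:
  Message: 110001
  Key:     110111
  XOR:     000110
Step 2: Convert to decimal: 000110 = 6.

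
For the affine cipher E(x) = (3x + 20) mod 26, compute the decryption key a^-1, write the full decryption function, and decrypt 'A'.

Step 1: Find a^-1, the modular inverse of 3 mod 26.
Step 2: We need 3 * a^-1 = 1 (mod 26).
Step 3: 3 * 9 = 27 = 1 * 26 + 1, so a^-1 = 9.
Step 4: D(y) = 9(y - 20) mod 26.
Step 5: Apply to 'A' (y = 0): D(0) = 9 * (0 - 20) mod 26 = 9 * -20 mod 26 = 2 -> 'C'.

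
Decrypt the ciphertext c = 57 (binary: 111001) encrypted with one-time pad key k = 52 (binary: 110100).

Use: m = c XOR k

Step 1: XOR ciphertext with key:
  Ciphertext: 111001
  Key:        110100
  XOR:        001101
Step 2: Plaintext = 001101 = 13 in decimal.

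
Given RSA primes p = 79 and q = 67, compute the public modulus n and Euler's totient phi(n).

Step 1: n = p * q = 79 * 67 = 5293.
Step 2: phi(n) = (p-1)(q-1) = 78 * 66 = 5148.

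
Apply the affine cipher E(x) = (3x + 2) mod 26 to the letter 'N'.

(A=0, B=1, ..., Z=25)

Step 1: Convert 'N' to number: x = 13.
Step 2: E(13) = (3 * 13 + 2) mod 26 = 41 mod 26 = 15.
Step 3: Convert 15 back to letter: P.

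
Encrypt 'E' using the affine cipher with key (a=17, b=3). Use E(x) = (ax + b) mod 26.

Step 1: Convert 'E' to number: x = 4.
Step 2: E(4) = (17 * 4 + 3) mod 26 = 71 mod 26 = 19.
Step 3: Convert 19 back to letter: T.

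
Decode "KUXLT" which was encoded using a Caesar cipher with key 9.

Step 1: Reverse the shift by subtracting 9 from each letter position.
  K (position 10) -> position (10-9) mod 26 = 1 -> B
  U (position 20) -> position (20-9) mod 26 = 11 -> L
  X (position 23) -> position (23-9) mod 26 = 14 -> O
  L (position 11) -> position (11-9) mod 26 = 2 -> C
  T (position 19) -> position (19-9) mod 26 = 10 -> K
Decrypted message: BLOCK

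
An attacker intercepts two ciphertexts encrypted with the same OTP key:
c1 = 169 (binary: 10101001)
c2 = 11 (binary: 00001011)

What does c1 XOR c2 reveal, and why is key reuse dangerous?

Step 1: c1 XOR c2 = (m1 XOR k) XOR (m2 XOR k).
Step 2: By XOR associativity/commutativity: = m1 XOR m2 XOR k XOR k = m1 XOR m2.
Step 3: 10101001 XOR 00001011 = 10100010 = 162.
Step 4: The key cancels out! An attacker learns m1 XOR m2 = 162, revealing the relationship between plaintexts.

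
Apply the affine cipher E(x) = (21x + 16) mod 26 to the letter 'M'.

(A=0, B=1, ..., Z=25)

Step 1: Convert 'M' to number: x = 12.
Step 2: E(12) = (21 * 12 + 16) mod 26 = 268 mod 26 = 8.
Step 3: Convert 8 back to letter: I.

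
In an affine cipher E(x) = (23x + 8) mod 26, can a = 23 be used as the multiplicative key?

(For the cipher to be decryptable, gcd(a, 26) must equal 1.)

Step 1: Compute gcd(23, 26).
Step 2: gcd(23, 26) = 1.
Since gcd = 1, 23 is coprime with 26, so it is a valid key.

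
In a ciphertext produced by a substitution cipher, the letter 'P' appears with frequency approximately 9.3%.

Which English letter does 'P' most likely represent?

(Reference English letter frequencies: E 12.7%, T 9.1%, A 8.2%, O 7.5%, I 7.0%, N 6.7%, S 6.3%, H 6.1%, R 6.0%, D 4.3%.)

Step 1: The observed frequency is 9.3%.
Step 2: Compare with English frequencies:
  E: 12.7% (difference: 3.4%)
  T: 9.1% (difference: 0.2%) <-- closest
  A: 8.2% (difference: 1.1%)
  O: 7.5% (difference: 1.8%)
  I: 7.0% (difference: 2.3%)
  N: 6.7% (difference: 2.6%)
  S: 6.3% (difference: 3.0%)
  H: 6.1% (difference: 3.2%)
  R: 6.0% (difference: 3.3%)
  D: 4.3% (difference: 5.0%)
Step 3: 'P' most likely represents 'T' (frequency 9.1%).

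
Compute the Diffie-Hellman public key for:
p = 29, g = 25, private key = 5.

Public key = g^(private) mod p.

Step 1: A = g^a mod p = 25^5 mod 29.
  25^1 mod 29 = 25
  25^2 mod 29 = (25 * 25) mod 29 = 16
  25^3 mod 29 = (16 * 25) mod 29 = 23
  25^4 mod 29 = (23 * 25) mod 29 = 24
  25^5 mod 29 = (24 * 25) mod 29 = 20
Result: A = 20.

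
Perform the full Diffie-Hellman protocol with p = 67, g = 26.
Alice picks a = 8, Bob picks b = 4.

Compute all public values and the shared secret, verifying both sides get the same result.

Step 1: A = g^a mod p = 26^8 mod 67 = 23.
Step 2: B = g^b mod p = 26^4 mod 67 = 36.
Step 3: Alice computes s = B^a mod p = 36^8 mod 67 = 49.
Step 4: Bob computes s = A^b mod p = 23^4 mod 67 = 49.
Both sides agree: shared secret = 49.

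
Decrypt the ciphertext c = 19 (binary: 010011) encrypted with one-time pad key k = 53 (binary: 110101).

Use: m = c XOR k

Step 1: XOR ciphertext with key:
  Ciphertext: 010011
  Key:        110101
  XOR:        100110
Step 2: Plaintext = 100110 = 38 in decimal.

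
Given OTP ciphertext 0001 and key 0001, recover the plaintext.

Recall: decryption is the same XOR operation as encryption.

Step 1: XOR ciphertext with key:
  Ciphertext: 0001
  Key:        0001
  XOR:        0000
Step 2: Plaintext = 0000 = 0 in decimal.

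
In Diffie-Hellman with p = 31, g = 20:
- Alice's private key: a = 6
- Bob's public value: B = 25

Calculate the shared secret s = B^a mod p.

Step 1: s = B^a mod p = 25^6 mod 31.
  25^1 mod 31 = 25
  25^2 mod 31 = (25 * 25) mod 31 = 5
  25^3 mod 31 = (5 * 25) mod 31 = 1
  25^4 mod 31 = (1 * 25) mod 31 = 25
  25^5 mod 31 = (25 * 25) mod 31 = 5
  25^6 mod 31 = (5 * 25) mod 31 = 1
Result: shared secret = 1.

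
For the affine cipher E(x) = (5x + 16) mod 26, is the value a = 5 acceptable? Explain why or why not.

Step 1: Compute gcd(5, 26).
Step 2: gcd(5, 26) = 1.
Since gcd = 1, 5 is coprime with 26, so it is a valid key.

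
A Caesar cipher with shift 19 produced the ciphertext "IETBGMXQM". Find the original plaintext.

Step 1: Reverse the shift by subtracting 19 from each letter position.
  I (position 8) -> position (8-19) mod 26 = 15 -> P
  E (position 4) -> position (4-19) mod 26 = 11 -> L
  T (position 19) -> position (19-19) mod 26 = 0 -> A
  B (position 1) -> position (1-19) mod 26 = 8 -> I
  G (position 6) -> position (6-19) mod 26 = 13 -> N
  M (position 12) -> position (12-19) mod 26 = 19 -> T
  X (position 23) -> position (23-19) mod 26 = 4 -> E
  Q (position 16) -> position (16-19) mod 26 = 23 -> X
  M (position 12) -> position (12-19) mod 26 = 19 -> T
Decrypted message: PLAINTEXT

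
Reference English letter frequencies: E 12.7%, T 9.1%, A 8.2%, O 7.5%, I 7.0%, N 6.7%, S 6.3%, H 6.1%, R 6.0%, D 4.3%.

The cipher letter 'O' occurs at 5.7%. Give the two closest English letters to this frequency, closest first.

Step 1: Observed frequency of 'O' is 5.7%.
Step 2: Compute distances to each reference frequency and sort:
  R (6.0%): difference = 0.3% <-- BEST
  H (6.1%): difference = 0.4% <-- RUNNER-UP
  S (6.3%): difference = 0.6%
  N (6.7%): difference = 1.0%
  I (7.0%): difference = 1.3%
Step 3: Most likely is 'R' (6.0%, diff 0.3%); second most likely is 'H' (6.1%, diff 0.4%).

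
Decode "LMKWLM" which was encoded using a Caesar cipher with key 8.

Step 1: Reverse the shift by subtracting 8 from each letter position.
  L (position 11) -> position (11-8) mod 26 = 3 -> D
  M (position 12) -> position (12-8) mod 26 = 4 -> E
  K (position 10) -> position (10-8) mod 26 = 2 -> C
  W (position 22) -> position (22-8) mod 26 = 14 -> O
  L (position 11) -> position (11-8) mod 26 = 3 -> D
  M (position 12) -> position (12-8) mod 26 = 4 -> E
Decrypted message: DECODE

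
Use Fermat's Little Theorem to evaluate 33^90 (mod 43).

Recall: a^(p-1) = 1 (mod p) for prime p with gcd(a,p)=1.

Step 1: Since 43 is prime, by Fermat's Little Theorem: 33^42 = 1 (mod 43).
Step 2: Reduce exponent: 90 mod 42 = 6.
Step 3: So 33^90 = 33^6 (mod 43).
Step 4: 33^6 mod 43 = 35.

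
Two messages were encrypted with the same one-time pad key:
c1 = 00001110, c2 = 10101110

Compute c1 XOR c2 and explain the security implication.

Step 1: c1 XOR c2 = (m1 XOR k) XOR (m2 XOR k).
Step 2: By XOR associativity/commutativity: = m1 XOR m2 XOR k XOR k = m1 XOR m2.
Step 3: 00001110 XOR 10101110 = 10100000 = 160.
Step 4: The key cancels out! An attacker learns m1 XOR m2 = 160, revealing the relationship between plaintexts.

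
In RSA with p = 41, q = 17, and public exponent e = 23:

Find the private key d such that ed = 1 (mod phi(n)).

Step 1: n = 41 * 17 = 697.
Step 2: phi(n) = 40 * 16 = 640.
Step 3: Find d such that 23 * d = 1 (mod 640).
Step 4: d = 23^(-1) mod 640 = 167.
Verification: 23 * 167 = 3841 = 6 * 640 + 1.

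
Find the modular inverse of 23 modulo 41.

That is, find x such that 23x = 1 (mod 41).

Step 1: We need x such that 23 * x = 1 (mod 41).
Step 2: Using the extended Euclidean algorithm or trial:
  23 * 25 = 575 = 14 * 41 + 1.
Step 3: Since 575 mod 41 = 1, the inverse is x = 25.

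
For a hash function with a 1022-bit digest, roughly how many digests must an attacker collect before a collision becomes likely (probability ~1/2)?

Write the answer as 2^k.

Step 1: The birthday paradox gives collision probability ~50% after sqrt(2^n) = 2^(n/2) hashes.
Step 2: For 1022-bit output: 2^(1022/2) = 2^511.
Step 3: Approximately 2^511 hash computations needed.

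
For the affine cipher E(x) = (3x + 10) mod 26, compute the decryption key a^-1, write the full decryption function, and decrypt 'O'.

Step 1: Find a^-1, the modular inverse of 3 mod 26.
Step 2: We need 3 * a^-1 = 1 (mod 26).
Step 3: 3 * 9 = 27 = 1 * 26 + 1, so a^-1 = 9.
Step 4: D(y) = 9(y - 10) mod 26.
Step 5: Apply to 'O' (y = 14): D(14) = 9 * (14 - 10) mod 26 = 9 * 4 mod 26 = 10 -> 'K'.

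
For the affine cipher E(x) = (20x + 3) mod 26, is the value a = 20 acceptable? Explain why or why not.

Step 1: Compute gcd(20, 26).
Step 2: gcd(20, 26) = 2.
Since gcd = 2 != 1, 20 shares a common factor with 26, so it cannot be used.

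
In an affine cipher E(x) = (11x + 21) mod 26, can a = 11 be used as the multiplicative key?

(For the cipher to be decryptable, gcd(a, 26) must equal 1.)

Step 1: Compute gcd(11, 26).
Step 2: gcd(11, 26) = 1.
Since gcd = 1, 11 is coprime with 26, so it is a valid key.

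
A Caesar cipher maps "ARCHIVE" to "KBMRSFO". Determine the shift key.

Step 1: Compare first letters: A (position 0) -> K (position 10).
Step 2: Shift = (10 - 0) mod 26 = 10.
The shift value is 10.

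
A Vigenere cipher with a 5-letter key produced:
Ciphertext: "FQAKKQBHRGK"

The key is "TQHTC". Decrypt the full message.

Step 1: Key 'TQHTC' has length 5. Extended key: TQHTCTQHTCT
Step 2: Decrypt each position:
  F(5) - T(19) = 12 = M
  Q(16) - Q(16) = 0 = A
  A(0) - H(7) = 19 = T
  K(10) - T(19) = 17 = R
  K(10) - C(2) = 8 = I
  Q(16) - T(19) = 23 = X
  B(1) - Q(16) = 11 = L
  H(7) - H(7) = 0 = A
  R(17) - T(19) = 24 = Y
  G(6) - C(2) = 4 = E
  K(10) - T(19) = 17 = R
Plaintext: MATRIXLAYER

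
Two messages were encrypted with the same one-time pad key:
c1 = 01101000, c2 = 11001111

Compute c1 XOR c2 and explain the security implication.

Step 1: c1 XOR c2 = (m1 XOR k) XOR (m2 XOR k).
Step 2: By XOR associativity/commutativity: = m1 XOR m2 XOR k XOR k = m1 XOR m2.
Step 3: 01101000 XOR 11001111 = 10100111 = 167.
Step 4: The key cancels out! An attacker learns m1 XOR m2 = 167, revealing the relationship between plaintexts.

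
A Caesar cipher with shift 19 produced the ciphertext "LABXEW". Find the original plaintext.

Step 1: Reverse the shift by subtracting 19 from each letter position.
  L (position 11) -> position (11-19) mod 26 = 18 -> S
  A (position 0) -> position (0-19) mod 26 = 7 -> H
  B (position 1) -> position (1-19) mod 26 = 8 -> I
  X (position 23) -> position (23-19) mod 26 = 4 -> E
  E (position 4) -> position (4-19) mod 26 = 11 -> L
  W (position 22) -> position (22-19) mod 26 = 3 -> D
Decrypted message: SHIELD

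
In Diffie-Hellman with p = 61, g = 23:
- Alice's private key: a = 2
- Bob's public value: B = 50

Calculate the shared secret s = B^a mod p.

Step 1: s = B^a mod p = 50^2 mod 61.
  50^1 mod 61 = 50
  50^2 mod 61 = (50 * 50) mod 61 = 60
Result: shared secret = 60.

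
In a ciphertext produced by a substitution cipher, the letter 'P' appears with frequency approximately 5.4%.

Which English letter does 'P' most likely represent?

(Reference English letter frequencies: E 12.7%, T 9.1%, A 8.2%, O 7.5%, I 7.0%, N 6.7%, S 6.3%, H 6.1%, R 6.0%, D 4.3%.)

Step 1: The observed frequency is 5.4%.
Step 2: Compare with English frequencies:
  E: 12.7% (difference: 7.3%)
  T: 9.1% (difference: 3.7%)
  A: 8.2% (difference: 2.8%)
  O: 7.5% (difference: 2.1%)
  I: 7.0% (difference: 1.6%)
  N: 6.7% (difference: 1.3%)
  S: 6.3% (difference: 0.9%)
  H: 6.1% (difference: 0.7%)
  R: 6.0% (difference: 0.6%) <-- closest
  D: 4.3% (difference: 1.1%)
Step 3: 'P' most likely represents 'R' (frequency 6.0%).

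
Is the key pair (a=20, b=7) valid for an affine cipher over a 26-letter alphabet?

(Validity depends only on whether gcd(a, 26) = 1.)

Step 1: Compute gcd(20, 26).
Step 2: gcd(20, 26) = 2.
Since gcd = 2 != 1, 20 shares a common factor with 26, so it cannot be used.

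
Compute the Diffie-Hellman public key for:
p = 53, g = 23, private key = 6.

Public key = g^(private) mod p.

Step 1: A = g^a mod p = 23^6 mod 53.
  23^1 mod 53 = 23
  23^2 mod 53 = (23 * 23) mod 53 = 52
  23^3 mod 53 = (52 * 23) mod 53 = 30
  23^4 mod 53 = (30 * 23) mod 53 = 1
  23^5 mod 53 = (1 * 23) mod 53 = 23
  23^6 mod 53 = (23 * 23) mod 53 = 52
Result: A = 52.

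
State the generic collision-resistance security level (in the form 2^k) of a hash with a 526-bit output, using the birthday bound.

Step 1: The birthday paradox gives collision probability ~50% after sqrt(2^n) = 2^(n/2) hashes.
Step 2: For 526-bit output: 2^(526/2) = 2^263.
Step 3: Approximately 2^263 hash computations needed.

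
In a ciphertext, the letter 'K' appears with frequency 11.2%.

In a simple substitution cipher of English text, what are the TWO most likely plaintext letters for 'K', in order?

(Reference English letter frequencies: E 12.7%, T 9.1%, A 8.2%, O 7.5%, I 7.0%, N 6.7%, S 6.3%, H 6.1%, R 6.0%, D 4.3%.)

Step 1: Observed frequency of 'K' is 11.2%.
Step 2: Compute distances to each reference frequency and sort:
  E (12.7%): difference = 1.5% <-- BEST
  T (9.1%): difference = 2.1% <-- RUNNER-UP
  A (8.2%): difference = 3.0%
  O (7.5%): difference = 3.7%
  I (7.0%): difference = 4.2%
Step 3: Most likely is 'E' (12.7%, diff 1.5%); second most likely is 'T' (9.1%, diff 2.1%).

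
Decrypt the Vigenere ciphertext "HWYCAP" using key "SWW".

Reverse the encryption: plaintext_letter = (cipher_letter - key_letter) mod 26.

Step 1: Extend key: SWWSWW
Step 2: Decrypt each letter (c - k) mod 26:
  H(7) - S(18) = (7-18) mod 26 = 15 = P
  W(22) - W(22) = (22-22) mod 26 = 0 = A
  Y(24) - W(22) = (24-22) mod 26 = 2 = C
  C(2) - S(18) = (2-18) mod 26 = 10 = K
  A(0) - W(22) = (0-22) mod 26 = 4 = E
  P(15) - W(22) = (15-22) mod 26 = 19 = T
Plaintext: PACKET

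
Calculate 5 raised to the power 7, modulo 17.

Step 1: Compute 5^7 mod 17 step by step, reducing modulo 17 at each step.
  5^1 mod 17 = 5
  5^2 mod 17 = (5 * 5) mod 17 = 8
  5^3 mod 17 = (8 * 5) mod 17 = 6
  5^4 mod 17 = (6 * 5) mod 17 = 13
  5^5 mod 17 = (13 * 5) mod 17 = 14
  5^6 mod 17 = (14 * 5) mod 17 = 2
  5^7 mod 17 = (2 * 5) mod 17 = 10
Step 2: Result = 10.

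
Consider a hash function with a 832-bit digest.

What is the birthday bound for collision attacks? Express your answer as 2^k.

Step 1: The birthday paradox gives collision probability ~50% after sqrt(2^n) = 2^(n/2) hashes.
Step 2: For 832-bit output: 2^(832/2) = 2^416.
Step 3: Approximately 2^416 hash computations needed.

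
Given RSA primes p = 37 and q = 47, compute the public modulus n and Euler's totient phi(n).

Step 1: n = p * q = 37 * 47 = 1739.
Step 2: phi(n) = (p-1)(q-1) = 36 * 46 = 1656.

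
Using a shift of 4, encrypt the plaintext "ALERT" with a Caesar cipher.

Step 1: For each letter, shift forward by 4 positions (mod 26).
  A (position 0) -> position (0+4) mod 26 = 4 -> E
  L (position 11) -> position (11+4) mod 26 = 15 -> P
  E (position 4) -> position (4+4) mod 26 = 8 -> I
  R (position 17) -> position (17+4) mod 26 = 21 -> V
  T (position 19) -> position (19+4) mod 26 = 23 -> X
Result: EPIVX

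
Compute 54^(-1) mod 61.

Step 1: We need x such that 54 * x = 1 (mod 61).
Step 2: Using the extended Euclidean algorithm or trial:
  54 * 26 = 1404 = 23 * 61 + 1.
Step 3: Since 1404 mod 61 = 1, the inverse is x = 26.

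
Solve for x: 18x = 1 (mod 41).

Step 1: We need x such that 18 * x = 1 (mod 41).
Step 2: Using the extended Euclidean algorithm or trial:
  18 * 16 = 288 = 7 * 41 + 1.
Step 3: Since 288 mod 41 = 1, the inverse is x = 16.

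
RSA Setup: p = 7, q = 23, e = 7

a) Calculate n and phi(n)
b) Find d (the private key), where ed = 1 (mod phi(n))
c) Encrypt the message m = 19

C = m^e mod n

Step 1: n = 7 * 23 = 161.
Step 2: phi(n) = (7-1)(23-1) = 6 * 22 = 132.
Step 3: Find d = 7^(-1) mod 132 = 19.
  Verify: 7 * 19 = 133 = 1 (mod 132).
Step 4: C = 19^7 mod 161 = 61.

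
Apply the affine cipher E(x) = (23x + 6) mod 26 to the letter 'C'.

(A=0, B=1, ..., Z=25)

Step 1: Convert 'C' to number: x = 2.
Step 2: E(2) = (23 * 2 + 6) mod 26 = 52 mod 26 = 0.
Step 3: Convert 0 back to letter: A.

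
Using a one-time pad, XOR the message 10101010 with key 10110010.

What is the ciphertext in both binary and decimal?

Step 1: Write out the XOR operation bit by bit:
  Message: 10101010
  Key:     10110010
  XOR:     00011000
Step 2: Convert to decimal: 00011000 = 24.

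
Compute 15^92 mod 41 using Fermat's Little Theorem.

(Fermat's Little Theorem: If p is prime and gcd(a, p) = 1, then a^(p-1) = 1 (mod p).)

Step 1: Since 41 is prime, by Fermat's Little Theorem: 15^40 = 1 (mod 41).
Step 2: Reduce exponent: 92 mod 40 = 12.
Step 3: So 15^92 = 15^12 (mod 41).
Step 4: 15^12 mod 41 = 25.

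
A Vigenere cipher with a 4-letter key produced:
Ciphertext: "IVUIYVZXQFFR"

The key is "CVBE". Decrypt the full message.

Step 1: Key 'CVBE' has length 4. Extended key: CVBECVBECVBE
Step 2: Decrypt each position:
  I(8) - C(2) = 6 = G
  V(21) - V(21) = 0 = A
  U(20) - B(1) = 19 = T
  I(8) - E(4) = 4 = E
  Y(24) - C(2) = 22 = W
  V(21) - V(21) = 0 = A
  Z(25) - B(1) = 24 = Y
  X(23) - E(4) = 19 = T
  Q(16) - C(2) = 14 = O
  F(5) - V(21) = 10 = K
  F(5) - B(1) = 4 = E
  R(17) - E(4) = 13 = N
Plaintext: GATEWAYTOKEN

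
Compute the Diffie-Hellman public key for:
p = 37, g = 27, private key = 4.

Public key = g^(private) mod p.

Step 1: A = g^a mod p = 27^4 mod 37.
  27^1 mod 37 = 27
  27^2 mod 37 = (27 * 27) mod 37 = 26
  27^3 mod 37 = (26 * 27) mod 37 = 36
  27^4 mod 37 = (36 * 27) mod 37 = 10
Result: A = 10.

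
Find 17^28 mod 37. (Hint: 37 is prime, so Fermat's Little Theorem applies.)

Step 1: Since 37 is prime, by Fermat's Little Theorem: 17^36 = 1 (mod 37).
Step 2: Reduce exponent: 28 mod 36 = 28.
Step 3: So 17^28 = 17^28 (mod 37).
Step 4: 17^28 mod 37 = 9.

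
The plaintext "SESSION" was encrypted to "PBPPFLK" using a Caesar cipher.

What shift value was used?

Step 1: Compare first letters: S (position 18) -> P (position 15).
Step 2: Shift = (15 - 18) mod 26 = 23.
The shift value is 23.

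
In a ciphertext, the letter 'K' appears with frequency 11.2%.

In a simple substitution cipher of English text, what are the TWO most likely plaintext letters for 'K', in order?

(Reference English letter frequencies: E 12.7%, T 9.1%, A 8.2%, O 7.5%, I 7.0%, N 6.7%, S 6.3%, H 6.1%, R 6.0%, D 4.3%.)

Step 1: Observed frequency of 'K' is 11.2%.
Step 2: Compute distances to each reference frequency and sort:
  E (12.7%): difference = 1.5% <-- BEST
  T (9.1%): difference = 2.1% <-- RUNNER-UP
  A (8.2%): difference = 3.0%
  O (7.5%): difference = 3.7%
  I (7.0%): difference = 4.2%
Step 3: Most likely is 'E' (12.7%, diff 1.5%); second most likely is 'T' (9.1%, diff 2.1%).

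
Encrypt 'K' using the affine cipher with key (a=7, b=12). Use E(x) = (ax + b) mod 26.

Step 1: Convert 'K' to number: x = 10.
Step 2: E(10) = (7 * 10 + 12) mod 26 = 82 mod 26 = 4.
Step 3: Convert 4 back to letter: E.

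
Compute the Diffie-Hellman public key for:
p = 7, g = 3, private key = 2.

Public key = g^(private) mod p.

Step 1: A = g^a mod p = 3^2 mod 7.
  3^1 mod 7 = 3
  3^2 mod 7 = (3 * 3) mod 7 = 2
Result: A = 2.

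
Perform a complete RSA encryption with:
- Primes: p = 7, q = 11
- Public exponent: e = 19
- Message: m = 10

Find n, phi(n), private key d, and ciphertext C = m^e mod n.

Step 1: n = 7 * 11 = 77.
Step 2: phi(n) = (7-1)(11-1) = 6 * 10 = 60.
Step 3: Find d = 19^(-1) mod 60 = 19.
  Verify: 19 * 19 = 361 = 1 (mod 60).
Step 4: C = 10^19 mod 77 = 10.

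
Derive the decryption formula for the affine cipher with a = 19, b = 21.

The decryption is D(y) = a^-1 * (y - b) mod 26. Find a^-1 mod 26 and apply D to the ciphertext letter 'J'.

Step 1: Find a^-1, the modular inverse of 19 mod 26.
Step 2: We need 19 * a^-1 = 1 (mod 26).
Step 3: 19 * 11 = 209 = 8 * 26 + 1, so a^-1 = 11.
Step 4: D(y) = 11(y - 21) mod 26.
Step 5: Apply to 'J' (y = 9): D(9) = 11 * (9 - 21) mod 26 = 11 * -12 mod 26 = 24 -> 'Y'.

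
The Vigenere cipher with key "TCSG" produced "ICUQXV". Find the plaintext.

Step 1: Extend key: TCSGTC
Step 2: Decrypt each letter (c - k) mod 26:
  I(8) - T(19) = (8-19) mod 26 = 15 = P
  C(2) - C(2) = (2-2) mod 26 = 0 = A
  U(20) - S(18) = (20-18) mod 26 = 2 = C
  Q(16) - G(6) = (16-6) mod 26 = 10 = K
  X(23) - T(19) = (23-19) mod 26 = 4 = E
  V(21) - C(2) = (21-2) mod 26 = 19 = T
Plaintext: PACKET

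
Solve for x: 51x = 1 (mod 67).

Step 1: We need x such that 51 * x = 1 (mod 67).
Step 2: Using the extended Euclidean algorithm or trial:
  51 * 46 = 2346 = 35 * 67 + 1.
Step 3: Since 2346 mod 67 = 1, the inverse is x = 46.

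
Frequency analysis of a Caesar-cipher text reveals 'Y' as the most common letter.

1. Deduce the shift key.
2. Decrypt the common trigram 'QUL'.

Step 1: In English, 'E' is the most frequent letter (12.7%).
Step 2: The most frequent ciphertext letter is 'Y' (position 24).
Step 3: Shift = (24 - 4) mod 26 = 20.
Step 4: Decrypt 'QUL' by shifting back 20:
  Q -> W
  U -> A
  L -> R
Step 5: 'QUL' decrypts to 'WAR'.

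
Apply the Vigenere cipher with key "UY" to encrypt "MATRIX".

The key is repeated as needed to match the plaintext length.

Step 1: Repeat key to match plaintext length:
  Plaintext: MATRIX
  Key:       UYUYUY
Step 2: Encrypt each letter:
  M(12) + U(20) = (12+20) mod 26 = 6 = G
  A(0) + Y(24) = (0+24) mod 26 = 24 = Y
  T(19) + U(20) = (19+20) mod 26 = 13 = N
  R(17) + Y(24) = (17+24) mod 26 = 15 = P
  I(8) + U(20) = (8+20) mod 26 = 2 = C
  X(23) + Y(24) = (23+24) mod 26 = 21 = V
Ciphertext: GYNPCV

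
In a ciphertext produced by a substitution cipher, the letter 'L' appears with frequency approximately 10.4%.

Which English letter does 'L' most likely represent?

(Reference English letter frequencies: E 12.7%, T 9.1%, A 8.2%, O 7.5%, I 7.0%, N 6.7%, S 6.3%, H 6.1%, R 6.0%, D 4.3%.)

Step 1: The observed frequency is 10.4%.
Step 2: Compare with English frequencies:
  E: 12.7% (difference: 2.3%)
  T: 9.1% (difference: 1.3%) <-- closest
  A: 8.2% (difference: 2.2%)
  O: 7.5% (difference: 2.9%)
  I: 7.0% (difference: 3.4%)
  N: 6.7% (difference: 3.7%)
  S: 6.3% (difference: 4.1%)
  H: 6.1% (difference: 4.3%)
  R: 6.0% (difference: 4.4%)
  D: 4.3% (difference: 6.1%)
Step 3: 'L' most likely represents 'T' (frequency 9.1%).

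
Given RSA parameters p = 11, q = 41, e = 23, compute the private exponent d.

Step 1: n = 11 * 41 = 451.
Step 2: phi(n) = 10 * 40 = 400.
Step 3: Find d such that 23 * d = 1 (mod 400).
Step 4: d = 23^(-1) mod 400 = 87.
Verification: 23 * 87 = 2001 = 5 * 400 + 1.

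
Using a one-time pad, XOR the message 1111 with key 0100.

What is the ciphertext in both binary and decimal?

Step 1: Write out the XOR operation bit by bit:
  Message: 1111
  Key:     0100
  XOR:     1011
Step 2: Convert to decimal: 1011 = 11.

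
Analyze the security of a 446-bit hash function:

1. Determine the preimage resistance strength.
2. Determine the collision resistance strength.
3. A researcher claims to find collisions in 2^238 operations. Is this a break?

Step 1: Preimage resistance requires brute-force of 2^446 operations.
Step 2: Collision resistance (birthday bound) = 2^(446/2) = 2^223.
Step 3: The claimed attack costs 2^238 operations.
Step 4: Since 2^238 >= 2^223, the claimed attack is no faster than the generic birthday attack, so this does not break collision resistance.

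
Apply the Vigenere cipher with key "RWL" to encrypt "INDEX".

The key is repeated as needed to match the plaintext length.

Step 1: Repeat key to match plaintext length:
  Plaintext: INDEX
  Key:       RWLRW
Step 2: Encrypt each letter:
  I(8) + R(17) = (8+17) mod 26 = 25 = Z
  N(13) + W(22) = (13+22) mod 26 = 9 = J
  D(3) + L(11) = (3+11) mod 26 = 14 = O
  E(4) + R(17) = (4+17) mod 26 = 21 = V
  X(23) + W(22) = (23+22) mod 26 = 19 = T
Ciphertext: ZJOVT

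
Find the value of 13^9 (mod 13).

Step 1: Compute 13^9 mod 13 step by step, reducing modulo 13 at each step.
  13^1 mod 13 = 0
  13^2 mod 13 = (0 * 13) mod 13 = 0
  13^3 mod 13 = (0 * 13) mod 13 = 0
  13^4 mod 13 = (0 * 13) mod 13 = 0
  13^5 mod 13 = (0 * 13) mod 13 = 0
  13^6 mod 13 = (0 * 13) mod 13 = 0
  13^7 mod 13 = (0 * 13) mod 13 = 0
  13^8 mod 13 = (0 * 13) mod 13 = 0
  13^9 mod 13 = (0 * 13) mod 13 = 0
Step 2: Result = 0.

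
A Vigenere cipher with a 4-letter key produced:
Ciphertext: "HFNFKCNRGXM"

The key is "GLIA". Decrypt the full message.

Step 1: Key 'GLIA' has length 4. Extended key: GLIAGLIAGLI
Step 2: Decrypt each position:
  H(7) - G(6) = 1 = B
  F(5) - L(11) = 20 = U
  N(13) - I(8) = 5 = F
  F(5) - A(0) = 5 = F
  K(10) - G(6) = 4 = E
  C(2) - L(11) = 17 = R
  N(13) - I(8) = 5 = F
  R(17) - A(0) = 17 = R
  G(6) - G(6) = 0 = A
  X(23) - L(11) = 12 = M
  M(12) - I(8) = 4 = E
Plaintext: BUFFERFRAME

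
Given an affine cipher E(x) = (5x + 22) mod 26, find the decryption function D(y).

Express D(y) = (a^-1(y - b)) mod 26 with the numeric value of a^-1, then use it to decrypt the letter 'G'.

Step 1: Find a^-1, the modular inverse of 5 mod 26.
Step 2: We need 5 * a^-1 = 1 (mod 26).
Step 3: 5 * 21 = 105 = 4 * 26 + 1, so a^-1 = 21.
Step 4: D(y) = 21(y - 22) mod 26.
Step 5: Apply to 'G' (y = 6): D(6) = 21 * (6 - 22) mod 26 = 21 * -16 mod 26 = 2 -> 'C'.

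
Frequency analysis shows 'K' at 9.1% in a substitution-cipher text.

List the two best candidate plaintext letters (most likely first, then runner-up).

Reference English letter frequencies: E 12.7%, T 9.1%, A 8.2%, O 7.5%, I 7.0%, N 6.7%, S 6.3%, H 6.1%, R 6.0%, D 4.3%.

Step 1: Observed frequency of 'K' is 9.1%.
Step 2: Compute distances to each reference frequency and sort:
  T (9.1%): difference = 0.0% <-- BEST
  A (8.2%): difference = 0.9% <-- RUNNER-UP
  O (7.5%): difference = 1.6%
  I (7.0%): difference = 2.1%
  N (6.7%): difference = 2.4%
Step 3: Most likely is 'T' (9.1%, diff 0.0%); second most likely is 'A' (8.2%, diff 0.9%).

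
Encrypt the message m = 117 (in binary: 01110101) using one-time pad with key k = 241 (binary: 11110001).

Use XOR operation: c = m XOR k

Step 1: Write out the XOR operation bit by bit:
  Message: 01110101
  Key:     11110001
  XOR:     10000100
Step 2: Convert to decimal: 10000100 = 132.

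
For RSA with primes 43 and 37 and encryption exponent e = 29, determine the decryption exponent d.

Step 1: n = 43 * 37 = 1591.
Step 2: phi(n) = 42 * 36 = 1512.
Step 3: Find d such that 29 * d = 1 (mod 1512).
Step 4: d = 29^(-1) mod 1512 = 365.
Verification: 29 * 365 = 10585 = 7 * 1512 + 1.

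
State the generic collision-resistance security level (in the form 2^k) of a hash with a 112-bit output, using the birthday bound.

Step 1: The birthday paradox gives collision probability ~50% after sqrt(2^n) = 2^(n/2) hashes.
Step 2: For 112-bit output: 2^(112/2) = 2^56.
Step 3: Approximately 2^56 hash computations needed.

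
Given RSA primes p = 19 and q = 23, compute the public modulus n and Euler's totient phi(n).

Step 1: n = p * q = 19 * 23 = 437.
Step 2: phi(n) = (p-1)(q-1) = 18 * 22 = 396.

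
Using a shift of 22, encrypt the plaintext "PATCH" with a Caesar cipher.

Step 1: For each letter, shift forward by 22 positions (mod 26).
  P (position 15) -> position (15+22) mod 26 = 11 -> L
  A (position 0) -> position (0+22) mod 26 = 22 -> W
  T (position 19) -> position (19+22) mod 26 = 15 -> P
  C (position 2) -> position (2+22) mod 26 = 24 -> Y
  H (position 7) -> position (7+22) mod 26 = 3 -> D
Result: LWPYD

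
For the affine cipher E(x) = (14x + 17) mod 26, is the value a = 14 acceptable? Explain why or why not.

Step 1: Compute gcd(14, 26).
Step 2: gcd(14, 26) = 2.
Since gcd = 2 != 1, 14 shares a common factor with 26, so it cannot be used.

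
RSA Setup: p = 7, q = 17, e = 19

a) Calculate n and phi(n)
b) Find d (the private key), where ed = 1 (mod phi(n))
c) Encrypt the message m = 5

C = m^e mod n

Step 1: n = 7 * 17 = 119.
Step 2: phi(n) = (7-1)(17-1) = 6 * 16 = 96.
Step 3: Find d = 19^(-1) mod 96 = 91.
  Verify: 19 * 91 = 1729 = 1 (mod 96).
Step 4: C = 5^19 mod 119 = 40.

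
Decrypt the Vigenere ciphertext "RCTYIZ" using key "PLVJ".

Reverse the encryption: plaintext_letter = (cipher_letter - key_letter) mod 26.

Step 1: Extend key: PLVJPL
Step 2: Decrypt each letter (c - k) mod 26:
  R(17) - P(15) = (17-15) mod 26 = 2 = C
  C(2) - L(11) = (2-11) mod 26 = 17 = R
  T(19) - V(21) = (19-21) mod 26 = 24 = Y
  Y(24) - J(9) = (24-9) mod 26 = 15 = P
  I(8) - P(15) = (8-15) mod 26 = 19 = T
  Z(25) - L(11) = (25-11) mod 26 = 14 = O
Plaintext: CRYPTO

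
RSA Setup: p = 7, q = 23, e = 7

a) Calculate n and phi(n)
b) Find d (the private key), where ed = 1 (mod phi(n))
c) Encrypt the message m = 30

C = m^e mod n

Step 1: n = 7 * 23 = 161.
Step 2: phi(n) = (7-1)(23-1) = 6 * 22 = 132.
Step 3: Find d = 7^(-1) mod 132 = 19.
  Verify: 7 * 19 = 133 = 1 (mod 132).
Step 4: C = 30^7 mod 161 = 51.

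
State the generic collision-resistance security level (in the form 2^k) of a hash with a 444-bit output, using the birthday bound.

Step 1: The birthday paradox gives collision probability ~50% after sqrt(2^n) = 2^(n/2) hashes.
Step 2: For 444-bit output: 2^(444/2) = 2^222.
Step 3: Approximately 2^222 hash computations needed.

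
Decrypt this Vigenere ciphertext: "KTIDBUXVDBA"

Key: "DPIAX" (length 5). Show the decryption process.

Step 1: Key 'DPIAX' has length 5. Extended key: DPIAXDPIAXD
Step 2: Decrypt each position:
  K(10) - D(3) = 7 = H
  T(19) - P(15) = 4 = E
  I(8) - I(8) = 0 = A
  D(3) - A(0) = 3 = D
  B(1) - X(23) = 4 = E
  U(20) - D(3) = 17 = R
  X(23) - P(15) = 8 = I
  V(21) - I(8) = 13 = N
  D(3) - A(0) = 3 = D
  B(1) - X(23) = 4 = E
  A(0) - D(3) = 23 = X
Plaintext: HEADERINDEX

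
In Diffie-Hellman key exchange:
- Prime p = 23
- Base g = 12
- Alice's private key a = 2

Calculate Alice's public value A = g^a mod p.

Step 1: A = g^a mod p = 12^2 mod 23.
  12^1 mod 23 = 12
  12^2 mod 23 = (12 * 12) mod 23 = 6
Result: A = 6.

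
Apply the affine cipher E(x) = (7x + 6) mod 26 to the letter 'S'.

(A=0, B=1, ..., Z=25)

Step 1: Convert 'S' to number: x = 18.
Step 2: E(18) = (7 * 18 + 6) mod 26 = 132 mod 26 = 2.
Step 3: Convert 2 back to letter: C.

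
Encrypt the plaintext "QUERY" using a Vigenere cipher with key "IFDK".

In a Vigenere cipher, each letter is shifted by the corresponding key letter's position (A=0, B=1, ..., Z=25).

Step 1: Repeat key to match plaintext length:
  Plaintext: QUERY
  Key:       IFDKI
Step 2: Encrypt each letter:
  Q(16) + I(8) = (16+8) mod 26 = 24 = Y
  U(20) + F(5) = (20+5) mod 26 = 25 = Z
  E(4) + D(3) = (4+3) mod 26 = 7 = H
  R(17) + K(10) = (17+10) mod 26 = 1 = B
  Y(24) + I(8) = (24+8) mod 26 = 6 = G
Ciphertext: YZHBG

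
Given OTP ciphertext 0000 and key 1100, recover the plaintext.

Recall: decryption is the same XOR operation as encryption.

Step 1: XOR ciphertext with key:
  Ciphertext: 0000
  Key:        1100
  XOR:        1100
Step 2: Plaintext = 1100 = 12 in decimal.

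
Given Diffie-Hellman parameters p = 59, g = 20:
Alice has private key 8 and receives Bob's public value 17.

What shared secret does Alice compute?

Step 1: s = B^a mod p = 17^8 mod 59.
  17^1 mod 59 = 17
  17^2 mod 59 = (17 * 17) mod 59 = 53
  17^3 mod 59 = (53 * 17) mod 59 = 16
  17^4 mod 59 = (16 * 17) mod 59 = 36
  17^5 mod 59 = (36 * 17) mod 59 = 22
  17^6 mod 59 = (22 * 17) mod 59 = 20
  17^7 mod 59 = (20 * 17) mod 59 = 45
  17^8 mod 59 = (45 * 17) mod 59 = 57
Result: shared secret = 57.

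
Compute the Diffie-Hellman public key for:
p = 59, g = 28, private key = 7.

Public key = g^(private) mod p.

Step 1: A = g^a mod p = 28^7 mod 59.
  28^1 mod 59 = 28
  28^2 mod 59 = (28 * 28) mod 59 = 17
  28^3 mod 59 = (17 * 28) mod 59 = 4
  28^4 mod 59 = (4 * 28) mod 59 = 53
  28^5 mod 59 = (53 * 28) mod 59 = 9
  28^6 mod 59 = (9 * 28) mod 59 = 16
  28^7 mod 59 = (16 * 28) mod 59 = 35
Result: A = 35.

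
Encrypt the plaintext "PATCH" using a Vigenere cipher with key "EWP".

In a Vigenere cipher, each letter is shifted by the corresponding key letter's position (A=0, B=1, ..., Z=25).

Step 1: Repeat key to match plaintext length:
  Plaintext: PATCH
  Key:       EWPEW
Step 2: Encrypt each letter:
  P(15) + E(4) = (15+4) mod 26 = 19 = T
  A(0) + W(22) = (0+22) mod 26 = 22 = W
  T(19) + P(15) = (19+15) mod 26 = 8 = I
  C(2) + E(4) = (2+4) mod 26 = 6 = G
  H(7) + W(22) = (7+22) mod 26 = 3 = D
Ciphertext: TWIGD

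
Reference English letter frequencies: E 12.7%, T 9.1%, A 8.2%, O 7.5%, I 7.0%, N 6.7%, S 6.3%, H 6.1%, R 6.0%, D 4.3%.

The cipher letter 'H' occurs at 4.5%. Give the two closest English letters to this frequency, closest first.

Step 1: Observed frequency of 'H' is 4.5%.
Step 2: Compute distances to each reference frequency and sort:
  D (4.3%): difference = 0.2% <-- BEST
  R (6.0%): difference = 1.5% <-- RUNNER-UP
  H (6.1%): difference = 1.6%
  S (6.3%): difference = 1.8%
  N (6.7%): difference = 2.2%
Step 3: Most likely is 'D' (4.3%, diff 0.2%); second most likely is 'R' (6.0%, diff 1.5%).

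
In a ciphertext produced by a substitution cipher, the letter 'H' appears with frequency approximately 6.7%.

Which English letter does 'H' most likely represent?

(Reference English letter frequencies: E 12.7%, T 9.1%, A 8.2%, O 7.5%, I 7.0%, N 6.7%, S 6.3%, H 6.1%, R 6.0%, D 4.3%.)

Step 1: The observed frequency is 6.7%.
Step 2: Compare with English frequencies:
  E: 12.7% (difference: 6.0%)
  T: 9.1% (difference: 2.4%)
  A: 8.2% (difference: 1.5%)
  O: 7.5% (difference: 0.8%)
  I: 7.0% (difference: 0.3%)
  N: 6.7% (difference: 0.0%) <-- closest
  S: 6.3% (difference: 0.4%)
  H: 6.1% (difference: 0.6%)
  R: 6.0% (difference: 0.7%)
  D: 4.3% (difference: 2.4%)
Step 3: 'H' most likely represents 'N' (frequency 6.7%).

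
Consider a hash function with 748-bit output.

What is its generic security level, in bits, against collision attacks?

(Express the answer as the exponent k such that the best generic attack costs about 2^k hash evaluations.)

Step 1: The hash has a 748-bit output.
Step 2: Collision resistance means it should be infeasible to find any x != y with h(x) = h(y).
By the birthday bound, a generic collision search succeeds after about sqrt(2^748) = 2^(748/2) = 2^374 evaluations.
Step 3: Security level = 374 bits.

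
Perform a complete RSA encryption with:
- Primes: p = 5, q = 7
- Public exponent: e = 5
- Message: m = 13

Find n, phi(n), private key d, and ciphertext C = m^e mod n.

Step 1: n = 5 * 7 = 35.
Step 2: phi(n) = (5-1)(7-1) = 4 * 6 = 24.
Step 3: Find d = 5^(-1) mod 24 = 5.
  Verify: 5 * 5 = 25 = 1 (mod 24).
Step 4: C = 13^5 mod 35 = 13.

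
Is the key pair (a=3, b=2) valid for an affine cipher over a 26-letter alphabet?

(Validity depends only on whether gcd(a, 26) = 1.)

Step 1: Compute gcd(3, 26).
Step 2: gcd(3, 26) = 1.
Since gcd = 1, 3 is coprime with 26, so it is a valid key.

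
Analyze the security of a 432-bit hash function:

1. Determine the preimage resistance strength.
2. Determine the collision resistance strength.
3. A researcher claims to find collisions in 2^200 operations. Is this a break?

Step 1: Preimage resistance requires brute-force of 2^432 operations.
Step 2: Collision resistance (birthday bound) = 2^(432/2) = 2^216.
Step 3: The claimed attack costs 2^200 operations.
Step 4: Since 2^200 < 2^216, the claimed attack beats the generic birthday bound, so collision resistance is broken.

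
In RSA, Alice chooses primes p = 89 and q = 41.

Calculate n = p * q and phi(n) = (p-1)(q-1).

Step 1: n = p * q = 89 * 41 = 3649.
Step 2: phi(n) = (p-1)(q-1) = 88 * 40 = 3520.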